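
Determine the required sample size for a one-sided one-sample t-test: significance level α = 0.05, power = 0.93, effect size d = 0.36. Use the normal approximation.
n = 76

Sample size formula (one-sample t-test, normal approximation):
n = ((z_α + z_β) / d)²

z_α = 1.645 (for α = 0.05, one-sided)
z_β = 1.476 (for power = 0.93)
d = 0.36

n = ((1.645 + 1.476) / 0.36)²
n = (8.669)²
n ≈ 75.15
Round up to the next whole number: n = 76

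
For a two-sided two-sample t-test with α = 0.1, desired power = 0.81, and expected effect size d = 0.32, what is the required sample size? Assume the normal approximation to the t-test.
n = 125 per group

Sample size formula (two-sample t-test, normal approximation):
n = 2 · ((z_{α/2} + z_β) / d)²

z_{α/2} = 1.645 (for α = 0.1, two-sided)
z_β = 0.878 (for power = 0.81)
d = 0.32

n = 2 · ((1.645 + 0.878) / 0.32)²
n = 2 · (7.884)²
n ≈ 124.31
Round up to the next whole number: n = 125 per group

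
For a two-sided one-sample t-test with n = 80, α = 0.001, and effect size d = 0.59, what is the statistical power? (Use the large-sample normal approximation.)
Power ≈ 0.98

Power calculation (one-sample t-test, normal approximation):
z_β = d · √n - z_{α/2}
z_β = 0.59 · √80 - 3.291
z_β = 0.59 · 8.944 - 3.291
z_β = 1.987

Power = Φ(z_β) = Φ(1.987) ≈ 0.977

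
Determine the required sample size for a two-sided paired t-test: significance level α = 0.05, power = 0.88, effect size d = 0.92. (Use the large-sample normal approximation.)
n = 12 pairs

Sample size formula (paired t-test, normal approximation):
n = ((z_{α/2} + z_β) / d)²

z_{α/2} = 1.960 (for α = 0.05, two-sided)
z_β = 1.175 (for power = 0.88)
d = 0.92

n = ((1.960 + 1.175) / 0.92)²
n = (3.408)²
n ≈ 11.61
Round up to the next whole number: n = 12 pairs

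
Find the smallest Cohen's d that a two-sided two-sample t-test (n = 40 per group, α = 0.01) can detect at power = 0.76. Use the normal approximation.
d ≈ 0.73

Minimum detectable effect (two-sample t-test, normal approximation):
d = (z_{α/2} + z_β) / √(n/2)
d = (2.576 + 0.706) / √(40/2)
d = 3.282 / 4.472
d ≈ 0.73

By Cohen's convention (0.2 small / 0.5 medium / 0.8 large): medium effect.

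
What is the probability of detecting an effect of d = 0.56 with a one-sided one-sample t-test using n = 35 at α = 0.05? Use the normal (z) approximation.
Power ≈ 0.95

Power calculation (one-sample t-test, normal approximation):
z_β = d · √n - z_α
z_β = 0.56 · √35 - 1.645
z_β = 0.56 · 5.916 - 1.645
z_β = 1.668

Power = Φ(z_β) = Φ(1.668) ≈ 0.952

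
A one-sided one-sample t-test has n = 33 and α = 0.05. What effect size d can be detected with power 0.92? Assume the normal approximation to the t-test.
d ≈ 0.53

Minimum detectable effect (one-sample t-test, normal approximation):
d = (z_α + z_β) / √n
d = (1.645 + 1.405) / √33
d = 3.050 / 5.745
d ≈ 0.53

By Cohen's convention (0.2 small / 0.5 medium / 0.8 large): medium effect.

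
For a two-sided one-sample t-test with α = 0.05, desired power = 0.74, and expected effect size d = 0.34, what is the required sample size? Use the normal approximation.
n = 59

Sample size formula (one-sample t-test, normal approximation):
n = ((z_{α/2} + z_β) / d)²

z_{α/2} = 1.960 (for α = 0.05, two-sided)
z_β = 0.643 (for power = 0.74)
d = 0.34

n = ((1.960 + 0.643) / 0.34)²
n = (7.656)²
n ≈ 58.61
Round up to the next whole number: n = 59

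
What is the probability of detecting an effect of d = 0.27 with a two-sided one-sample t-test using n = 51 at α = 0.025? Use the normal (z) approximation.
Power ≈ 0.38

Power calculation (one-sample t-test, normal approximation):
z_β = d · √n - z_{α/2}
z_β = 0.27 · √51 - 2.241
z_β = 0.27 · 7.141 - 2.241
z_β = -0.313

Power = Φ(z_β) = Φ(-0.313) ≈ 0.377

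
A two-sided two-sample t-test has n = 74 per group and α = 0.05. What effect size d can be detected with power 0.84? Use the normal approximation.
d ≈ 0.49

Minimum detectable effect (two-sample t-test, normal approximation):
d = (z_{α/2} + z_β) / √(n/2)
d = (1.960 + 0.994) / √(74/2)
d = 2.954 / 6.083
d ≈ 0.49

By Cohen's convention (0.2 small / 0.5 medium / 0.8 large): small effect.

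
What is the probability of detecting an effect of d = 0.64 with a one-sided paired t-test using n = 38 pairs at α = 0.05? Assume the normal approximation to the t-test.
Power ≈ 0.99

Power calculation (paired t-test, normal approximation):
z_β = d · √n - z_α
z_β = 0.64 · √38 - 1.645
z_β = 0.64 · 6.164 - 1.645
z_β = 2.300

Power = Φ(z_β) = Φ(2.300) ≈ 0.989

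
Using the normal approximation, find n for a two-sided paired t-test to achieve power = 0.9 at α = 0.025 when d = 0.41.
n = 74 pairs

Sample size formula (paired t-test, normal approximation):
n = ((z_{α/2} + z_β) / d)²

z_{α/2} = 2.241 (for α = 0.025, two-sided)
z_β = 1.282 (for power = 0.9)
d = 0.41

n = ((2.241 + 1.282) / 0.41)²
n = (8.593)²
n ≈ 73.84
Round up to the next whole number: n = 74 pairs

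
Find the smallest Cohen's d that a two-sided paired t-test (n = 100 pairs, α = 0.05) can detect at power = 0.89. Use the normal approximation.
d ≈ 0.32

Minimum detectable effect (paired t-test, normal approximation):
d = (z_{α/2} + z_β) / √n
d = (1.960 + 1.227) / √100
d = 3.186 / 10.000
d ≈ 0.32

By Cohen's convention (0.2 small / 0.5 medium / 0.8 large): small effect.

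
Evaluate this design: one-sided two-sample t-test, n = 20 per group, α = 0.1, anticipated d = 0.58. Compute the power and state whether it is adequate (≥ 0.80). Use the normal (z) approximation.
Power ≈ 0.71; the study is underpowered (power < 0.80)

Power calculation (two-sample t-test, normal approximation):
z_β = d · √(n/2) - z_α
z_β = 0.58 · √(20/2) - 1.282
z_β = 0.58 · 3.162 - 1.282
z_β = 0.553

Power = Φ(z_β) = Φ(0.553) ≈ 0.710

Effect size d = 0.58 is medium by Cohen's convention (0.2/0.5/0.8).

Threshold: power ≥ 0.80 is conventionally adequate.
Power ≈ 0.71 → the study is underpowered (power < 0.80).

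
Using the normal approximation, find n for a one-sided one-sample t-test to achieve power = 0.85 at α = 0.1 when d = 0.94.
n = 7

Sample size formula (one-sample t-test, normal approximation):
n = ((z_α + z_β) / d)²

z_α = 1.282 (for α = 0.1, one-sided)
z_β = 1.036 (for power = 0.85)
d = 0.94

n = ((1.282 + 1.036) / 0.94)²
n = (2.466)²
n ≈ 6.08
Round up to the next whole number: n = 7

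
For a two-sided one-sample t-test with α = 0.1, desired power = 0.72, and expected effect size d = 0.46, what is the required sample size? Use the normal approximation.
n = 24

Sample size formula (one-sample t-test, normal approximation):
n = ((z_{α/2} + z_β) / d)²

z_{α/2} = 1.645 (for α = 0.1, two-sided)
z_β = 0.583 (for power = 0.72)
d = 0.46

n = ((1.645 + 0.583) / 0.46)²
n = (4.843)²
n ≈ 23.45
Round up to the next whole number: n = 24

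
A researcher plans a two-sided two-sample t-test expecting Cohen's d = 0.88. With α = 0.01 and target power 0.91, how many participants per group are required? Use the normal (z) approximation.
n = 40 per group

Sample size formula (two-sample t-test, normal approximation):
n = 2 · ((z_{α/2} + z_β) / d)²

z_{α/2} = 2.576 (for α = 0.01, two-sided)
z_β = 1.341 (for power = 0.91)
d = 0.88

n = 2 · ((2.576 + 1.341) / 0.88)²
n = 2 · (4.451)²
n ≈ 39.62
Round up to the next whole number: n = 40 per group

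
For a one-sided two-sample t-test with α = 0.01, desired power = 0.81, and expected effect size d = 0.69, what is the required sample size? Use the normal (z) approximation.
n = 44 per group

Sample size formula (two-sample t-test, normal approximation):
n = 2 · ((z_α + z_β) / d)²

z_α = 2.326 (for α = 0.01, one-sided)
z_β = 0.878 (for power = 0.81)
d = 0.69

n = 2 · ((2.326 + 0.878) / 0.69)²
n = 2 · (4.643)²
n ≈ 43.11
Round up to the next whole number: n = 44 per group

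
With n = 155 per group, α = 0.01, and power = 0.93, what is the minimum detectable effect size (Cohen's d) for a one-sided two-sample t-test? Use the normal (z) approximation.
d ≈ 0.43

Minimum detectable effect (two-sample t-test, normal approximation):
d = (z_α + z_β) / √(n/2)
d = (2.326 + 1.476) / √(155/2)
d = 3.802 / 8.803
d ≈ 0.43

By Cohen's convention (0.2 small / 0.5 medium / 0.8 large): small effect.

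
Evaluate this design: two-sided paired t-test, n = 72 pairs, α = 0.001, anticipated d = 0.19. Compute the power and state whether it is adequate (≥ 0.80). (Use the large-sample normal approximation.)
Power ≈ 0.05; the study is underpowered (power < 0.80)

Power calculation (paired t-test, normal approximation):
z_β = d · √n - z_{α/2}
z_β = 0.19 · √72 - 3.291
z_β = 0.19 · 8.485 - 3.291
z_β = -1.678

Power = Φ(z_β) = Φ(-1.678) ≈ 0.047

Effect size d = 0.19 is very small by Cohen's convention (0.2/0.5/0.8).

Threshold: power ≥ 0.80 is conventionally adequate.
Power ≈ 0.05 → the study is underpowered (power < 0.80).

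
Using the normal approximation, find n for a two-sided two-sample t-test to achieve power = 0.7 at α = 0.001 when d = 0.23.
n = 551 per group

Sample size formula (two-sample t-test, normal approximation):
n = 2 · ((z_{α/2} + z_β) / d)²

z_{α/2} = 3.291 (for α = 0.001, two-sided)
z_β = 0.524 (for power = 0.7)
d = 0.23

n = 2 · ((3.291 + 0.524) / 0.23)²
n = 2 · (16.587)²
n ≈ 550.26
Round up to the next whole number: n = 551 per group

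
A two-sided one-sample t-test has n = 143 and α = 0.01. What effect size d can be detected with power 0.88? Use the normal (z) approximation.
d ≈ 0.31

Minimum detectable effect (one-sample t-test, normal approximation):
d = (z_{α/2} + z_β) / √n
d = (2.576 + 1.175) / √143
d = 3.751 / 11.958
d ≈ 0.31

By Cohen's convention (0.2 small / 0.5 medium / 0.8 large): small effect.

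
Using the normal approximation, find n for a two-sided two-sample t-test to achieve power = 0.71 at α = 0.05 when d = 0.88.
n = 17 per group

Sample size formula (two-sample t-test, normal approximation):
n = 2 · ((z_{α/2} + z_β) / d)²

z_{α/2} = 1.960 (for α = 0.05, two-sided)
z_β = 0.553 (for power = 0.71)
d = 0.88

n = 2 · ((1.960 + 0.553) / 0.88)²
n = 2 · (2.856)²
n ≈ 16.31
Round up to the next whole number: n = 17 per group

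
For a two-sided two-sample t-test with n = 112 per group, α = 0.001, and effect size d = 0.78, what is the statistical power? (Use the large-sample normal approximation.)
Power ≈ 0.99

Power calculation (two-sample t-test, normal approximation):
z_β = d · √(n/2) - z_{α/2}
z_β = 0.78 · √(112/2) - 3.291
z_β = 0.78 · 7.483 - 3.291
z_β = 2.546

Power = Φ(z_β) = Φ(2.546) ≈ 0.995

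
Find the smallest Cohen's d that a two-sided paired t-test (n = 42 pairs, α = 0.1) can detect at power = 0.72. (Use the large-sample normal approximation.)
d ≈ 0.34

Minimum detectable effect (paired t-test, normal approximation):
d = (z_{α/2} + z_β) / √n
d = (1.645 + 0.583) / √42
d = 2.228 / 6.481
d ≈ 0.34

By Cohen's convention (0.2 small / 0.5 medium / 0.8 large): small effect.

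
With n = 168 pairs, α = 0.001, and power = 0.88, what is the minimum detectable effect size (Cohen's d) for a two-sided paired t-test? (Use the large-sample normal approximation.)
d ≈ 0.34

Minimum detectable effect (paired t-test, normal approximation):
d = (z_{α/2} + z_β) / √n
d = (3.291 + 1.175) / √168
d = 4.466 / 12.961
d ≈ 0.34

By Cohen's convention (0.2 small / 0.5 medium / 0.8 large): small effect.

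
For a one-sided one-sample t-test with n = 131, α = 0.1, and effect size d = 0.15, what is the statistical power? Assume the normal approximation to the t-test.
Power ≈ 0.67

Power calculation (one-sample t-test, normal approximation):
z_β = d · √n - z_α
z_β = 0.15 · √131 - 1.282
z_β = 0.15 · 11.446 - 1.282
z_β = 0.435

Power = Φ(z_β) = Φ(0.435) ≈ 0.668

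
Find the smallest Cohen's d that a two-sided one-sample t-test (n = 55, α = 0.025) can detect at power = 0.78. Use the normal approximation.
d ≈ 0.41

Minimum detectable effect (one-sample t-test, normal approximation):
d = (z_{α/2} + z_β) / √n
d = (2.241 + 0.772) / √55
d = 3.014 / 7.416
d ≈ 0.41

By Cohen's convention (0.2 small / 0.5 medium / 0.8 large): small effect.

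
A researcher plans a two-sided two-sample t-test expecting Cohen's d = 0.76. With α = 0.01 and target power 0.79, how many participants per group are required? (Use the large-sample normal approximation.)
n = 40 per group

Sample size formula (two-sample t-test, normal approximation):
n = 2 · ((z_{α/2} + z_β) / d)²

z_{α/2} = 2.576 (for α = 0.01, two-sided)
z_β = 0.806 (for power = 0.79)
d = 0.76

n = 2 · ((2.576 + 0.806) / 0.76)²
n = 2 · (4.450)²
n ≈ 39.60
Round up to the next whole number: n = 40 per group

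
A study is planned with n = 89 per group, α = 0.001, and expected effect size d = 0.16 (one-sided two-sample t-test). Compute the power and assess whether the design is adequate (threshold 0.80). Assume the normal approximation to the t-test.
Power ≈ 0.02; the study is underpowered (power < 0.80)

Power calculation (two-sample t-test, normal approximation):
z_β = d · √(n/2) - z_α
z_β = 0.16 · √(89/2) - 3.090
z_β = 0.16 · 6.671 - 3.090
z_β = -2.023

Power = Φ(z_β) = Φ(-2.023) ≈ 0.022

Effect size d = 0.16 is very small by Cohen's convention (0.2/0.5/0.8).

Threshold: power ≥ 0.80 is conventionally adequate.
Power ≈ 0.02 → the study is underpowered (power < 0.80).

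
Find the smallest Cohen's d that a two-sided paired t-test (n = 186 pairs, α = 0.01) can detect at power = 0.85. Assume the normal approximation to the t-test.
d ≈ 0.26

Minimum detectable effect (paired t-test, normal approximation):
d = (z_{α/2} + z_β) / √n
d = (2.576 + 1.036) / √186
d = 3.612 / 13.638
d ≈ 0.26

By Cohen's convention (0.2 small / 0.5 medium / 0.8 large): small effect.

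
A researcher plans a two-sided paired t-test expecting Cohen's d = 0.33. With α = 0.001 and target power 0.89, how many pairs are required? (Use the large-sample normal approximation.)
n = 188 pairs

Sample size formula (paired t-test, normal approximation):
n = ((z_{α/2} + z_β) / d)²

z_{α/2} = 3.291 (for α = 0.001, two-sided)
z_β = 1.227 (for power = 0.89)
d = 0.33

n = ((3.291 + 1.227) / 0.33)²
n = (13.691)²
n ≈ 187.44
Round up to the next whole number: n = 188 pairs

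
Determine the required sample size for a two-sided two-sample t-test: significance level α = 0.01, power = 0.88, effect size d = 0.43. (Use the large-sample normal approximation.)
n = 153 per group

Sample size formula (two-sample t-test, normal approximation):
n = 2 · ((z_{α/2} + z_β) / d)²

z_{α/2} = 2.576 (for α = 0.01, two-sided)
z_β = 1.175 (for power = 0.88)
d = 0.43

n = 2 · ((2.576 + 1.175) / 0.43)²
n = 2 · (8.723)²
n ≈ 152.18
Round up to the next whole number: n = 153 per group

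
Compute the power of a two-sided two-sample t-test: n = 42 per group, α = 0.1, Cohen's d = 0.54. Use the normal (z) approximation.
Power ≈ 0.80

Power calculation (two-sample t-test, normal approximation):
z_β = d · √(n/2) - z_{α/2}
z_β = 0.54 · √(42/2) - 1.645
z_β = 0.54 · 4.583 - 1.645
z_β = 0.830

Power = Φ(z_β) = Φ(0.830) ≈ 0.797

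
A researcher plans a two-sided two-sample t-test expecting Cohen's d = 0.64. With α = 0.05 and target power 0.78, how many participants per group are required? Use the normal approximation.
n = 37 per group

Sample size formula (two-sample t-test, normal approximation):
n = 2 · ((z_{α/2} + z_β) / d)²

z_{α/2} = 1.960 (for α = 0.05, two-sided)
z_β = 0.772 (for power = 0.78)
d = 0.64

n = 2 · ((1.960 + 0.772) / 0.64)²
n = 2 · (4.269)²
n ≈ 36.45
Round up to the next whole number: n = 37 per group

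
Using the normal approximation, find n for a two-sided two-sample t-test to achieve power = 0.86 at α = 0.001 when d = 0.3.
n = 425 per group

Sample size formula (two-sample t-test, normal approximation):
n = 2 · ((z_{α/2} + z_β) / d)²

z_{α/2} = 3.291 (for α = 0.001, two-sided)
z_β = 1.080 (for power = 0.86)
d = 0.3

n = 2 · ((3.291 + 1.080) / 0.3)²
n = 2 · (14.570)²
n ≈ 424.57
Round up to the next whole number: n = 425 per group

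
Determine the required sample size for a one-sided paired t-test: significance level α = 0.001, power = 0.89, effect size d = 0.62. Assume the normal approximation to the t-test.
n = 49 pairs

Sample size formula (paired t-test, normal approximation):
n = ((z_α + z_β) / d)²

z_α = 3.090 (for α = 0.001, one-sided)
z_β = 1.227 (for power = 0.89)
d = 0.62

n = ((3.090 + 1.227) / 0.62)²
n = (6.963)²
n ≈ 48.48
Round up to the next whole number: n = 49 pairs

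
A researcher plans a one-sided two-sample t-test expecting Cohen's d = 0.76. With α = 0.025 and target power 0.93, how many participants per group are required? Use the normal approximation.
n = 41 per group

Sample size formula (two-sample t-test, normal approximation):
n = 2 · ((z_α + z_β) / d)²

z_α = 1.960 (for α = 0.025, one-sided)
z_β = 1.476 (for power = 0.93)
d = 0.76

n = 2 · ((1.960 + 1.476) / 0.76)²
n = 2 · (4.521)²
n ≈ 40.88
Round up to the next whole number: n = 41 per group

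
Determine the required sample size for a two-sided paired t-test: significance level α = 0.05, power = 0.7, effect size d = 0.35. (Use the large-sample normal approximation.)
n = 51 pairs

Sample size formula (paired t-test, normal approximation):
n = ((z_{α/2} + z_β) / d)²

z_{α/2} = 1.960 (for α = 0.05, two-sided)
z_β = 0.524 (for power = 0.7)
d = 0.35

n = ((1.960 + 0.524) / 0.35)²
n = (7.097)²
n ≈ 50.37
Round up to the next whole number: n = 51 pairs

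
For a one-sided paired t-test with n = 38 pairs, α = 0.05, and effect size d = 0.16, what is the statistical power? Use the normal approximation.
Power ≈ 0.26

Power calculation (paired t-test, normal approximation):
z_β = d · √n - z_α
z_β = 0.16 · √38 - 1.645
z_β = 0.16 · 6.164 - 1.645
z_β = -0.659

Power = Φ(z_β) = Φ(-0.659) ≈ 0.255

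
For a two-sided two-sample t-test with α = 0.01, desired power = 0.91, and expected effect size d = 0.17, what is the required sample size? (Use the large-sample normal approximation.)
n = 1062 per group

Sample size formula (two-sample t-test, normal approximation):
n = 2 · ((z_{α/2} + z_β) / d)²

z_{α/2} = 2.576 (for α = 0.01, two-sided)
z_β = 1.341 (for power = 0.91)
d = 0.17

n = 2 · ((2.576 + 1.341) / 0.17)²
n = 2 · (23.041)²
n ≈ 1061.78
Round up to the next whole number: n = 1062 per group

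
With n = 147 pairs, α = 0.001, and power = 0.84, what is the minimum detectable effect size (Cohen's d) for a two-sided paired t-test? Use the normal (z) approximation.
d ≈ 0.35

Minimum detectable effect (paired t-test, normal approximation):
d = (z_{α/2} + z_β) / √n
d = (3.291 + 0.994) / √147
d = 4.285 / 12.124
d ≈ 0.35

By Cohen's convention (0.2 small / 0.5 medium / 0.8 large): small effect.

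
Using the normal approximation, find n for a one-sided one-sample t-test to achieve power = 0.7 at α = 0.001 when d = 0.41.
n = 78

Sample size formula (one-sample t-test, normal approximation):
n = ((z_α + z_β) / d)²

z_α = 3.090 (for α = 0.001, one-sided)
z_β = 0.524 (for power = 0.7)
d = 0.41

n = ((3.090 + 0.524) / 0.41)²
n = (8.815)²
n ≈ 77.70
Round up to the next whole number: n = 78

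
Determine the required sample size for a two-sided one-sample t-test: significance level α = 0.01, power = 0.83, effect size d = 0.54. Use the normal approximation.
n = 43

Sample size formula (one-sample t-test, normal approximation):
n = ((z_{α/2} + z_β) / d)²

z_{α/2} = 2.576 (for α = 0.01, two-sided)
z_β = 0.954 (for power = 0.83)
d = 0.54

n = ((2.576 + 0.954) / 0.54)²
n = (6.537)²
n ≈ 42.73
Round up to the next whole number: n = 43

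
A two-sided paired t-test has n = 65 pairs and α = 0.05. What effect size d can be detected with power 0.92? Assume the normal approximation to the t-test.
d ≈ 0.42

Minimum detectable effect (paired t-test, normal approximation):
d = (z_{α/2} + z_β) / √n
d = (1.960 + 1.405) / √65
d = 3.365 / 8.062
d ≈ 0.42

By Cohen's convention (0.2 small / 0.5 medium / 0.8 large): small effect.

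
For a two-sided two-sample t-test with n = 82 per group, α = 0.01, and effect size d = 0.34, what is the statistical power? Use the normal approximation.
Power ≈ 0.35

Power calculation (two-sample t-test, normal approximation):
z_β = d · √(n/2) - z_{α/2}
z_β = 0.34 · √(82/2) - 2.576
z_β = 0.34 · 6.403 - 2.576
z_β = -0.399

Power = Φ(z_β) = Φ(-0.399) ≈ 0.345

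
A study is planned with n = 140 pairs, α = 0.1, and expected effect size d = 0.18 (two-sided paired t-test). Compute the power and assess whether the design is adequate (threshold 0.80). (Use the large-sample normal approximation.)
Power ≈ 0.69; the study is underpowered (power < 0.80)

Power calculation (paired t-test, normal approximation):
z_β = d · √n - z_{α/2}
z_β = 0.18 · √140 - 1.645
z_β = 0.18 · 11.832 - 1.645
z_β = 0.485

Power = Φ(z_β) = Φ(0.485) ≈ 0.686

Effect size d = 0.18 is very small by Cohen's convention (0.2/0.5/0.8).

Threshold: power ≥ 0.80 is conventionally adequate.
Power ≈ 0.69 → the study is underpowered (power < 0.80).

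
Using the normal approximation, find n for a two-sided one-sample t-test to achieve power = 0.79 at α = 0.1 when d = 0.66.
n = 14

Sample size formula (one-sample t-test, normal approximation):
n = ((z_{α/2} + z_β) / d)²

z_{α/2} = 1.645 (for α = 0.1, two-sided)
z_β = 0.806 (for power = 0.79)
d = 0.66

n = ((1.645 + 0.806) / 0.66)²
n = (3.714)²
n ≈ 13.79
Round up to the next whole number: n = 14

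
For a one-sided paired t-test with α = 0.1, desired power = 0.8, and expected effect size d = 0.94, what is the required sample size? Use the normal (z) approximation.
n = 6 pairs

Sample size formula (paired t-test, normal approximation):
n = ((z_α + z_β) / d)²

z_α = 1.282 (for α = 0.1, one-sided)
z_β = 0.842 (for power = 0.8)
d = 0.94

n = ((1.282 + 0.842) / 0.94)²
n = (2.260)²
n ≈ 5.11
Round up to the next whole number: n = 6 pairs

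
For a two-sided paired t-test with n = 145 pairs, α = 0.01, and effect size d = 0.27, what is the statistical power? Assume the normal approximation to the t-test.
Power ≈ 0.75

Power calculation (paired t-test, normal approximation):
z_β = d · √n - z_{α/2}
z_β = 0.27 · √145 - 2.576
z_β = 0.27 · 12.042 - 2.576
z_β = 0.675

Power = Φ(z_β) = Φ(0.675) ≈ 0.750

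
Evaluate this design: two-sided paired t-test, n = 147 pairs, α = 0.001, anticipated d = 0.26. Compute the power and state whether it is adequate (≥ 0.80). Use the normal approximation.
Power ≈ 0.45; the study is underpowered (power < 0.80)

Power calculation (paired t-test, normal approximation):
z_β = d · √n - z_{α/2}
z_β = 0.26 · √147 - 3.291
z_β = 0.26 · 12.124 - 3.291
z_β = -0.138

Power = Φ(z_β) = Φ(-0.138) ≈ 0.445

Effect size d = 0.26 is small by Cohen's convention (0.2/0.5/0.8).

Threshold: power ≥ 0.80 is conventionally adequate.
Power ≈ 0.45 → the study is underpowered (power < 0.80).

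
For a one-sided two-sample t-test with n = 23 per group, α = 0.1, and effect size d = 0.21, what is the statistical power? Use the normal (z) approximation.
Power ≈ 0.28

Power calculation (two-sample t-test, normal approximation):
z_β = d · √(n/2) - z_α
z_β = 0.21 · √(23/2) - 1.282
z_β = 0.21 · 3.391 - 1.282
z_β = -0.569

Power = Φ(z_β) = Φ(-0.569) ≈ 0.285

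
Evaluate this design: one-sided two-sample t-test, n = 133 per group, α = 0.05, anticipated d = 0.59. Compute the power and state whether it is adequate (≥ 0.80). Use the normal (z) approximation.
Power ≈ 1.00; the study is adequately powered (power ≥ 0.80)

Power calculation (two-sample t-test, normal approximation):
z_β = d · √(n/2) - z_α
z_β = 0.59 · √(133/2) - 1.645
z_β = 0.59 · 8.155 - 1.645
z_β = 3.166

Power = Φ(z_β) = Φ(3.166) ≈ 0.999

Effect size d = 0.59 is medium by Cohen's convention (0.2/0.5/0.8).

Threshold: power ≥ 0.80 is conventionally adequate.
Power ≈ 1.00 → the study is adequately powered (power ≥ 0.80).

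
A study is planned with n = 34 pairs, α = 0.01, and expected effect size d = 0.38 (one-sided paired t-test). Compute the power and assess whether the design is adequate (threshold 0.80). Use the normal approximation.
Power ≈ 0.46; the study is underpowered (power < 0.80)

Power calculation (paired t-test, normal approximation):
z_β = d · √n - z_α
z_β = 0.38 · √34 - 2.326
z_β = 0.38 · 5.831 - 2.326
z_β = -0.111

Power = Φ(z_β) = Φ(-0.111) ≈ 0.456

Effect size d = 0.38 is small by Cohen's convention (0.2/0.5/0.8).

Threshold: power ≥ 0.80 is conventionally adequate.
Power ≈ 0.46 → the study is underpowered (power < 0.80).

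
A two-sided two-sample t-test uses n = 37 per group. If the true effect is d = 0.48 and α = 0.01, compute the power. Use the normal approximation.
Power ≈ 0.30

Power calculation (two-sample t-test, normal approximation):
z_β = d · √(n/2) - z_{α/2}
z_β = 0.48 · √(37/2) - 2.576
z_β = 0.48 · 4.301 - 2.576
z_β = -0.511

Power = Φ(z_β) = Φ(-0.511) ≈ 0.305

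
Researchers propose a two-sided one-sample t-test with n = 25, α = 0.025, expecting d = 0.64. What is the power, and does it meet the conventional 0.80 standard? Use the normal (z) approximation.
Power ≈ 0.83; the study is adequately powered (power ≥ 0.80)

Power calculation (one-sample t-test, normal approximation):
z_β = d · √n - z_{α/2}
z_β = 0.64 · √25 - 2.241
z_β = 0.64 · 5.000 - 2.241
z_β = 0.959

Power = Φ(z_β) = Φ(0.959) ≈ 0.831

Effect size d = 0.64 is medium by Cohen's convention (0.2/0.5/0.8).

Threshold: power ≥ 0.80 is conventionally adequate.
Power ≈ 0.83 → the study is adequately powered (power ≥ 0.80).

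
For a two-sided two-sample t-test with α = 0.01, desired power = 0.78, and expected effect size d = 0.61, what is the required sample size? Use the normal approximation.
n = 61 per group

Sample size formula (two-sample t-test, normal approximation):
n = 2 · ((z_{α/2} + z_β) / d)²

z_{α/2} = 2.576 (for α = 0.01, two-sided)
z_β = 0.772 (for power = 0.78)
d = 0.61

n = 2 · ((2.576 + 0.772) / 0.61)²
n = 2 · (5.489)²
n ≈ 60.26
Round up to the next whole number: n = 61 per group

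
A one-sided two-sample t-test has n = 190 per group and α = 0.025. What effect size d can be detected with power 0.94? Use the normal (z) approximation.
d ≈ 0.36

Minimum detectable effect (two-sample t-test, normal approximation):
d = (z_α + z_β) / √(n/2)
d = (1.960 + 1.555) / √(190/2)
d = 3.515 / 9.747
d ≈ 0.36

By Cohen's convention (0.2 small / 0.5 medium / 0.8 large): small effect.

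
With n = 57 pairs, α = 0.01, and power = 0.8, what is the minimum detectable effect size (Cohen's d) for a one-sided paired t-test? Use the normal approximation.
d ≈ 0.42

Minimum detectable effect (paired t-test, normal approximation):
d = (z_α + z_β) / √n
d = (2.326 + 0.842) / √57
d = 3.168 / 7.550
d ≈ 0.42

By Cohen's convention (0.2 small / 0.5 medium / 0.8 large): small effect.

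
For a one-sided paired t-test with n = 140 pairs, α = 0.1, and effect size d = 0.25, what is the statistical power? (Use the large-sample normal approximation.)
Power ≈ 0.95

Power calculation (paired t-test, normal approximation):
z_β = d · √n - z_α
z_β = 0.25 · √140 - 1.282
z_β = 0.25 · 11.832 - 1.282
z_β = 1.676

Power = Φ(z_β) = Φ(1.676) ≈ 0.953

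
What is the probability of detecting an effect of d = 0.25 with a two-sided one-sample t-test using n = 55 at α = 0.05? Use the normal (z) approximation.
Power ≈ 0.46

Power calculation (one-sample t-test, normal approximation):
z_β = d · √n - z_{α/2}
z_β = 0.25 · √55 - 1.960
z_β = 0.25 · 7.416 - 1.960
z_β = -0.106

Power = Φ(z_β) = Φ(-0.106) ≈ 0.458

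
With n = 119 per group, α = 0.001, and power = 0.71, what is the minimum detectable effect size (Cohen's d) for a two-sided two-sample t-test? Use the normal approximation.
d ≈ 0.50

Minimum detectable effect (two-sample t-test, normal approximation):
d = (z_{α/2} + z_β) / √(n/2)
d = (3.291 + 0.553) / √(119/2)
d = 3.844 / 7.714
d ≈ 0.50

By Cohen's convention (0.2 small / 0.5 medium / 0.8 large): medium effect.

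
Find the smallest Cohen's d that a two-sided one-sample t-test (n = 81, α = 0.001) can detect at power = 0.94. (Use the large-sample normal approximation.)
d ≈ 0.54

Minimum detectable effect (one-sample t-test, normal approximation):
d = (z_{α/2} + z_β) / √n
d = (3.291 + 1.555) / √81
d = 4.845 / 9.000
d ≈ 0.54

By Cohen's convention (0.2 small / 0.5 medium / 0.8 large): medium effect.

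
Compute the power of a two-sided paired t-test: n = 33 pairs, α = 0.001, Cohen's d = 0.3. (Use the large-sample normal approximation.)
Power ≈ 0.06

Power calculation (paired t-test, normal approximation):
z_β = d · √n - z_{α/2}
z_β = 0.3 · √33 - 3.291
z_β = 0.3 · 5.745 - 3.291
z_β = -1.567

Power = Φ(z_β) = Φ(-1.567) ≈ 0.059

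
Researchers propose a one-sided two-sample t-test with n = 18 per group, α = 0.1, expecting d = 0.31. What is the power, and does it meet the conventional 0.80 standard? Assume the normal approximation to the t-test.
Power ≈ 0.36; the study is underpowered (power < 0.80)

Power calculation (two-sample t-test, normal approximation):
z_β = d · √(n/2) - z_α
z_β = 0.31 · √(18/2) - 1.282
z_β = 0.31 · 3.000 - 1.282
z_β = -0.352

Power = Φ(z_β) = Φ(-0.352) ≈ 0.363

Effect size d = 0.31 is small by Cohen's convention (0.2/0.5/0.8).

Threshold: power ≥ 0.80 is conventionally adequate.
Power ≈ 0.36 → the study is underpowered (power < 0.80).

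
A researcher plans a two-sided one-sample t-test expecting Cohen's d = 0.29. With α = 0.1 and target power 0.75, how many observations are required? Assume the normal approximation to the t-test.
n = 64

Sample size formula (one-sample t-test, normal approximation):
n = ((z_{α/2} + z_β) / d)²

z_{α/2} = 1.645 (for α = 0.1, two-sided)
z_β = 0.674 (for power = 0.75)
d = 0.29

n = ((1.645 + 0.674) / 0.29)²
n = (7.997)²
n ≈ 63.95
Round up to the next whole number: n = 64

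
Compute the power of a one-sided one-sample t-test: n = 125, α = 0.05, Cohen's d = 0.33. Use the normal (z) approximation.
Power ≈ 0.98

Power calculation (one-sample t-test, normal approximation):
z_β = d · √n - z_α
z_β = 0.33 · √125 - 1.645
z_β = 0.33 · 11.180 - 1.645
z_β = 2.045

Power = Φ(z_β) = Φ(2.045) ≈ 0.980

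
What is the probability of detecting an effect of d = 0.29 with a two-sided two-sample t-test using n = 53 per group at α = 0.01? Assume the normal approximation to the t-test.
Power ≈ 0.14

Power calculation (two-sample t-test, normal approximation):
z_β = d · √(n/2) - z_{α/2}
z_β = 0.29 · √(53/2) - 2.576
z_β = 0.29 · 5.148 - 2.576
z_β = -1.083

Power = Φ(z_β) = Φ(-1.083) ≈ 0.139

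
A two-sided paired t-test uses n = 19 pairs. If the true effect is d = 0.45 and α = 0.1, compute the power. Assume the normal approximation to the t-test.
Power ≈ 0.62

Power calculation (paired t-test, normal approximation):
z_β = d · √n - z_{α/2}
z_β = 0.45 · √19 - 1.645
z_β = 0.45 · 4.359 - 1.645
z_β = 0.317

Power = Φ(z_β) = Φ(0.317) ≈ 0.624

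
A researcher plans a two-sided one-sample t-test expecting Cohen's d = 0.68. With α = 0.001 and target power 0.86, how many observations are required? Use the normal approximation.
n = 42

Sample size formula (one-sample t-test, normal approximation):
n = ((z_{α/2} + z_β) / d)²

z_{α/2} = 3.291 (for α = 0.001, two-sided)
z_β = 1.080 (for power = 0.86)
d = 0.68

n = ((3.291 + 1.080) / 0.68)²
n = (6.428)²
n ≈ 41.32
Round up to the next whole number: n = 42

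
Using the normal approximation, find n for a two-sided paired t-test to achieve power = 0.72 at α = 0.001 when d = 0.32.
n = 147 pairs

Sample size formula (paired t-test, normal approximation):
n = ((z_{α/2} + z_β) / d)²

z_{α/2} = 3.291 (for α = 0.001, two-sided)
z_β = 0.583 (for power = 0.72)
d = 0.32

n = ((3.291 + 0.583) / 0.32)²
n = (12.106)²
n ≈ 146.56
Round up to the next whole number: n = 147 pairs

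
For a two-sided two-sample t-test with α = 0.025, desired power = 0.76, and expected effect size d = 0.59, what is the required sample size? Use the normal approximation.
n = 50 per group

Sample size formula (two-sample t-test, normal approximation):
n = 2 · ((z_{α/2} + z_β) / d)²

z_{α/2} = 2.241 (for α = 0.025, two-sided)
z_β = 0.706 (for power = 0.76)
d = 0.59

n = 2 · ((2.241 + 0.706) / 0.59)²
n = 2 · (4.995)²
n ≈ 49.90
Round up to the next whole number: n = 50 per group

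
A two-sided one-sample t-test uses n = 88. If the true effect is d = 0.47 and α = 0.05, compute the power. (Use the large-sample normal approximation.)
Power ≈ 0.99

Power calculation (one-sample t-test, normal approximation):
z_β = d · √n - z_{α/2}
z_β = 0.47 · √88 - 1.960
z_β = 0.47 · 9.381 - 1.960
z_β = 2.449

Power = Φ(z_β) = Φ(2.449) ≈ 0.993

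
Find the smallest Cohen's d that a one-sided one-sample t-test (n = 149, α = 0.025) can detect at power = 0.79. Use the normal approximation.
d ≈ 0.23

Minimum detectable effect (one-sample t-test, normal approximation):
d = (z_α + z_β) / √n
d = (1.960 + 0.806) / √149
d = 2.766 / 12.207
d ≈ 0.23

By Cohen's convention (0.2 small / 0.5 medium / 0.8 large): small effect.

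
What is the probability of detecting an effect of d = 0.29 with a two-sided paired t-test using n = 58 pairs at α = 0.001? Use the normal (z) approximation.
Power ≈ 0.14

Power calculation (paired t-test, normal approximation):
z_β = d · √n - z_{α/2}
z_β = 0.29 · √58 - 3.291
z_β = 0.29 · 7.616 - 3.291
z_β = -1.082

Power = Φ(z_β) = Φ(-1.082) ≈ 0.140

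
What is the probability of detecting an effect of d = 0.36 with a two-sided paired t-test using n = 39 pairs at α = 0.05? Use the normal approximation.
Power ≈ 0.61

Power calculation (paired t-test, normal approximation):
z_β = d · √n - z_{α/2}
z_β = 0.36 · √39 - 1.960
z_β = 0.36 · 6.245 - 1.960
z_β = 0.288

Power = Φ(z_β) = Φ(0.288) ≈ 0.613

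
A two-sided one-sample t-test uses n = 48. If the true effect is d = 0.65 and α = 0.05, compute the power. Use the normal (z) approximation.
Power ≈ 0.99

Power calculation (one-sample t-test, normal approximation):
z_β = d · √n - z_{α/2}
z_β = 0.65 · √48 - 1.960
z_β = 0.65 · 6.928 - 1.960
z_β = 2.543

Power = Φ(z_β) = Φ(2.543) ≈ 0.995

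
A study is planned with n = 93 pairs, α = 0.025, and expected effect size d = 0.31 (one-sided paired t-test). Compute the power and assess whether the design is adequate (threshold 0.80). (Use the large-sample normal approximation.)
Power ≈ 0.85; the study is adequately powered (power ≥ 0.80)

Power calculation (paired t-test, normal approximation):
z_β = d · √n - z_α
z_β = 0.31 · √93 - 1.960
z_β = 0.31 · 9.644 - 1.960
z_β = 1.030

Power = Φ(z_β) = Φ(1.030) ≈ 0.848

Effect size d = 0.31 is small by Cohen's convention (0.2/0.5/0.8).

Threshold: power ≥ 0.80 is conventionally adequate.
Power ≈ 0.85 → the study is adequately powered (power ≥ 0.80).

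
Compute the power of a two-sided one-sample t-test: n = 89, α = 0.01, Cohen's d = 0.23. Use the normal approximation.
Power ≈ 0.34

Power calculation (one-sample t-test, normal approximation):
z_β = d · √n - z_{α/2}
z_β = 0.23 · √89 - 2.576
z_β = 0.23 · 9.434 - 2.576
z_β = -0.406

Power = Φ(z_β) = Φ(-0.406) ≈ 0.342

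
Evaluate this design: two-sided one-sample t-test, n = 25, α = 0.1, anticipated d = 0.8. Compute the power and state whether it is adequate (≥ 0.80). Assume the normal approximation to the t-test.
Power ≈ 0.99; the study is adequately powered (power ≥ 0.80)

Power calculation (one-sample t-test, normal approximation):
z_β = d · √n - z_{α/2}
z_β = 0.8 · √25 - 1.645
z_β = 0.8 · 5.000 - 1.645
z_β = 2.355

Power = Φ(z_β) = Φ(2.355) ≈ 0.991

Effect size d = 0.8 is large by Cohen's convention (0.2/0.5/0.8).

Threshold: power ≥ 0.80 is conventionally adequate.
Power ≈ 0.99 → the study is adequately powered (power ≥ 0.80).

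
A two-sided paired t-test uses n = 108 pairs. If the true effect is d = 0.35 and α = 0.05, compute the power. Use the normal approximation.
Power ≈ 0.95

Power calculation (paired t-test, normal approximation):
z_β = d · √n - z_{α/2}
z_β = 0.35 · √108 - 1.960
z_β = 0.35 · 10.392 - 1.960
z_β = 1.677

Power = Φ(z_β) = Φ(1.677) ≈ 0.953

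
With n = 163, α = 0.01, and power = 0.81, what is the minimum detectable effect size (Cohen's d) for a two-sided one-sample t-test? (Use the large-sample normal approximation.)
d ≈ 0.27

Minimum detectable effect (one-sample t-test, normal approximation):
d = (z_{α/2} + z_β) / √n
d = (2.576 + 0.878) / √163
d = 3.454 / 12.767
d ≈ 0.27

By Cohen's convention (0.2 small / 0.5 medium / 0.8 large): small effect.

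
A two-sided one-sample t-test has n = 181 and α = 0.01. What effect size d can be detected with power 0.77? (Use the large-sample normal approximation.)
d ≈ 0.25

Minimum detectable effect (one-sample t-test, normal approximation):
d = (z_{α/2} + z_β) / √n
d = (2.576 + 0.739) / √181
d = 3.315 / 13.454
d ≈ 0.25

By Cohen's convention (0.2 small / 0.5 medium / 0.8 large): small effect.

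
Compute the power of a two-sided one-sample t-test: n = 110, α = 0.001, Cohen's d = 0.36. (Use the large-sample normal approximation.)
Power ≈ 0.69

Power calculation (one-sample t-test, normal approximation):
z_β = d · √n - z_{α/2}
z_β = 0.36 · √110 - 3.291
z_β = 0.36 · 10.488 - 3.291
z_β = 0.485

Power = Φ(z_β) = Φ(0.485) ≈ 0.686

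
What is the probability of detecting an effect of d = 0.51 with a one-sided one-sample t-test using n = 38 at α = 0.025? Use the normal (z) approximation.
Power ≈ 0.88

Power calculation (one-sample t-test, normal approximation):
z_β = d · √n - z_α
z_β = 0.51 · √38 - 1.960
z_β = 0.51 · 6.164 - 1.960
z_β = 1.184

Power = Φ(z_β) = Φ(1.184) ≈ 0.882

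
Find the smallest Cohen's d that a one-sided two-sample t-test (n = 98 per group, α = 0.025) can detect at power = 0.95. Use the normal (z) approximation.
d ≈ 0.51

Minimum detectable effect (two-sample t-test, normal approximation):
d = (z_α + z_β) / √(n/2)
d = (1.960 + 1.645) / √(98/2)
d = 3.605 / 7.000
d ≈ 0.51

By Cohen's convention (0.2 small / 0.5 medium / 0.8 large): medium effect.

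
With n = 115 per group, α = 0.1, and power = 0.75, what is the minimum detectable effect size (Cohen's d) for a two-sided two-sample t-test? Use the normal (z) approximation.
d ≈ 0.31

Minimum detectable effect (two-sample t-test, normal approximation):
d = (z_{α/2} + z_β) / √(n/2)
d = (1.645 + 0.674) / √(115/2)
d = 2.319 / 7.583
d ≈ 0.31

By Cohen's convention (0.2 small / 0.5 medium / 0.8 large): small effect.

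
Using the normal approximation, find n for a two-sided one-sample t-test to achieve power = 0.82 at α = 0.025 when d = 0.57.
n = 31

Sample size formula (one-sample t-test, normal approximation):
n = ((z_{α/2} + z_β) / d)²

z_{α/2} = 2.241 (for α = 0.025, two-sided)
z_β = 0.915 (for power = 0.82)
d = 0.57

n = ((2.241 + 0.915) / 0.57)²
n = (5.537)²
n ≈ 30.66
Round up to the next whole number: n = 31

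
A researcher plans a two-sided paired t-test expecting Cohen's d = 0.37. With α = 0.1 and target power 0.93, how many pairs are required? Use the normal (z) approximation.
n = 72 pairs

Sample size formula (paired t-test, normal approximation):
n = ((z_{α/2} + z_β) / d)²

z_{α/2} = 1.645 (for α = 0.1, two-sided)
z_β = 1.476 (for power = 0.93)
d = 0.37

n = ((1.645 + 1.476) / 0.37)²
n = (8.435)²
n ≈ 71.15
Round up to the next whole number: n = 72 pairs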